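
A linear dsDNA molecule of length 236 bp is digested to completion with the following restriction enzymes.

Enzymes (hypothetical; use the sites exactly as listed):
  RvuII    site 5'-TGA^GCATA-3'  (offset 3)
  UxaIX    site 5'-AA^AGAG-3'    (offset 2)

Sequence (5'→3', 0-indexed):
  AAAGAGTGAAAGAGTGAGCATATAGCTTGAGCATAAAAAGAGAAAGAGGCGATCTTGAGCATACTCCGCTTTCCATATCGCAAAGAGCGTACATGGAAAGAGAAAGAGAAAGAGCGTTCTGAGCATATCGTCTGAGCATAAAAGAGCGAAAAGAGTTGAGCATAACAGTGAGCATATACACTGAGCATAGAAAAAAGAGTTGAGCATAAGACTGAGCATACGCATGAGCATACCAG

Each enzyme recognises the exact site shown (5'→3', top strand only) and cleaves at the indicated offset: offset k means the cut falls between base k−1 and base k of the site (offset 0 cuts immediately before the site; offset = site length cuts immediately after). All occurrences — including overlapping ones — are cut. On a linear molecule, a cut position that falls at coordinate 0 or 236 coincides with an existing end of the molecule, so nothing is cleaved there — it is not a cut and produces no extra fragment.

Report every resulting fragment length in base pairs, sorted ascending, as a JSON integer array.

[2,6,6,6,7,7,8,8,8,8,9,9,11,12,12,12,12,13,13,13,14,15,25]

Per-enzyme occurrences:
  RvuII TGAGCATA/3: at [14, 27, 55, 119, 132, 156, 168, 181, 200, 212, 224] ⇒ [17, 30, 58, 122, 135, 159, 171, 184, 203, 215, 227]
  UxaIX AAAGAG/2: at [0, 8, 36, 42, 81, 96, 102, 108, 140, 149, 193] ⇒ [2, 10, 38, 44, 83, 98, 104, 110, 142, 151, 195]

All cut coordinates (distinct, sorted): [2, 10, 17, 30, 38, 44, 58, 83, 98, 104, 110, 122, 135, 142, 151, 159, 171, 184, 195, 203, 215, 227]

Fragment lengths:
  [0,2): 2 bp
  [2,10): 8 bp
  [10,17): 7 bp
  [17,30): 13 bp
  [30,38): 8 bp
  [38,44): 6 bp
  [44,58): 14 bp
  [58,83): 25 bp
  [83,98): 15 bp
  [98,104): 6 bp
  [104,110): 6 bp
  [110,122): 12 bp
  [122,135): 13 bp
  [135,142): 7 bp
  [142,151): 9 bp
  [151,159): 8 bp
  [159,171): 12 bp
  [171,184): 13 bp
  [184,195): 11 bp
  [195,203): 8 bp
  [203,215): 12 bp
  [215,227): 12 bp
  [227,236): 9 bp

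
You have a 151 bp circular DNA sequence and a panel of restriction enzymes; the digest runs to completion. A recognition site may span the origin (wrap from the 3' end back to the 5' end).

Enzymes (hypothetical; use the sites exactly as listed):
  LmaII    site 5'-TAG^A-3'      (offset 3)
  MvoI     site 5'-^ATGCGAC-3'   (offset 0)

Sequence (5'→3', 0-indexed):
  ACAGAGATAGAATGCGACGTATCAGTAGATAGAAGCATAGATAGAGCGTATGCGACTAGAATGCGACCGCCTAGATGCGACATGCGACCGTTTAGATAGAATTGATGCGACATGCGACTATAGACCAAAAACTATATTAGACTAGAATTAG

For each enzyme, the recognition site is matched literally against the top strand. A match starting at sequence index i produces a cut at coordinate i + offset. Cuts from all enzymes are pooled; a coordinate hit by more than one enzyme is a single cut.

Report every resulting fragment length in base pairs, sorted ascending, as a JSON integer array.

Scan for sites:
  LmaII (TAGA, off=3): starts [7, 25, 29, 37, 41, 56, 71, 92, 96, 120, 137, 142, 148] → cuts [0, 10, 28, 32, 40, 44, 59, 74, 95, 99, 123, 140, 145]
  MvoI (ATGCGAC, off=0): starts [11, 49, 60, 74, 81, 104, 111] → cuts [11, 49, 60, 74, 81, 104, 111]

All cut coordinates (distinct, sorted): [0, 10, 11, 28, 32, 40, 44, 49, 59, 60, 74, 81, 95, 99, 104, 111, 123, 140, 145]

Fragments:
  0→10: 10 bp
  10→11: 1 bp
  11→28: 17 bp
  28→32: 4 bp
  32→40: 8 bp
  40→44: 4 bp
  44→49: 5 bp
  49→59: 10 bp
  59→60: 1 bp
  60→74: 14 bp
  74→81: 7 bp
  81→95: 14 bp
  95→99: 4 bp
  99→104: 5 bp
  104→111: 7 bp
  111→123: 12 bp
  123→140: 17 bp
  140→145: 5 bp
  145→0 (wrap): 151-145+0 = 6 bp

[1,1,4,4,4,5,5,5,6,7,7,8,10,10,12,14,14,17,17]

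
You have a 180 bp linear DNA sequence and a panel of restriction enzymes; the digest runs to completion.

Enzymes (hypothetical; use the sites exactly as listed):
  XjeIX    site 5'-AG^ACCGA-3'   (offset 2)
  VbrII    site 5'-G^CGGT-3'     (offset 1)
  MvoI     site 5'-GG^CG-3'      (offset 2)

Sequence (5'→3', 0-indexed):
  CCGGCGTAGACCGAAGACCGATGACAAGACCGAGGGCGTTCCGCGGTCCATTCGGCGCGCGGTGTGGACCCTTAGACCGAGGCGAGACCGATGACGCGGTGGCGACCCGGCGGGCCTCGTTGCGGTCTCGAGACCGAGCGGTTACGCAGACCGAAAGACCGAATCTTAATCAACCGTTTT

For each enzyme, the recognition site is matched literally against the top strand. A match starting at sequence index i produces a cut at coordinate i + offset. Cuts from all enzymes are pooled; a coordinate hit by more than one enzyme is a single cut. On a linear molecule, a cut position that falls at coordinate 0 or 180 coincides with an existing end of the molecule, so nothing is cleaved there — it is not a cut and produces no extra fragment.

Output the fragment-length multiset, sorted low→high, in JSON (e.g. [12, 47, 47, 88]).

Site scan:
  XjeIX (AGACCGA, off=2): starts [7, 14, 26, 73, 84, 130, 147, 155] → cuts [9, 16, 28, 75, 86, 132, 149, 157]
  VbrII (GCGGT, off=1): starts [42, 58, 95, 121, 137] → cuts [43, 59, 96, 122, 138]
  MvoI (GGCG, off=2): starts [2, 34, 53, 80, 100, 108] → cuts [4, 36, 55, 82, 102, 110]

All cut coordinates (distinct, sorted): [4, 9, 16, 28, 36, 43, 55, 59, 75, 82, 86, 96, 102, 110, 122, 132, 138, 149, 157]

Fragments:
  [0,4): 4 bp
  [4,9): 5 bp
  [9,16): 7 bp
  [16,28): 12 bp
  [28,36): 8 bp
  [36,43): 7 bp
  [43,55): 12 bp
  [55,59): 4 bp
  [59,75): 16 bp
  [75,82): 7 bp
  [82,86): 4 bp
  [86,96): 10 bp
  [96,102): 6 bp
  [102,110): 8 bp
  [110,122): 12 bp
  [122,132): 10 bp
  [132,138): 6 bp
  [138,149): 11 bp
  [149,157): 8 bp
  [157,180): 23 bp

[4,4,4,5,6,6,7,7,7,8,8,8,10,10,11,12,12,12,16,23]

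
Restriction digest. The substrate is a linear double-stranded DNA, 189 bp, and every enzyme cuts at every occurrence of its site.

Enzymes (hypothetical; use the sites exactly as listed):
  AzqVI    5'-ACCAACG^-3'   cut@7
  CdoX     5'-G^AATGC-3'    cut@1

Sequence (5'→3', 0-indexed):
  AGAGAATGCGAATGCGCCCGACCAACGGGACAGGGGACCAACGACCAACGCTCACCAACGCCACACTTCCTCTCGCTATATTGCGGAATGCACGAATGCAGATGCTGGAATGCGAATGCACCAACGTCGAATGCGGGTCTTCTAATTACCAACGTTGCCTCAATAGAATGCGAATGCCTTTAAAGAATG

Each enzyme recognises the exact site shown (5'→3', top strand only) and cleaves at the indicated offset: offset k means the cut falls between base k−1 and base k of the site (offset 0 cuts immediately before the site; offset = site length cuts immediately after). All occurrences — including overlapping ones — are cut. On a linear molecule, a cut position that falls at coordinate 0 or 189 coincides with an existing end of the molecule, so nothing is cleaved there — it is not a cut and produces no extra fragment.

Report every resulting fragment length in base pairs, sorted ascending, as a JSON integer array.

[3,4,6,6,6,7,8,10,12,12,14,16,17,17,25,26]

Site scan:
  AzqVI (ACCAACG, off=7): starts [20, 36, 43, 53, 119, 147] → cuts [27, 43, 50, 60, 126, 154]
  CdoX (GAATGC, off=1): starts [3, 9, 85, 93, 107, 113, 128, 165, 171] → cuts [4, 10, 86, 94, 108, 114, 129, 166, 172]

Pooled cuts: [4, 10, 27, 43, 50, 60, 86, 94, 108, 114, 126, 129, 154, 166, 172]

Fragments:
  [0,4): 4 bp
  [4,10): 6 bp
  [10,27): 17 bp
  [27,43): 16 bp
  [43,50): 7 bp
  [50,60): 10 bp
  [60,86): 26 bp
  [86,94): 8 bp
  [94,108): 14 bp
  [108,114): 6 bp
  [114,126): 12 bp
  [126,129): 3 bp
  [129,154): 25 bp
  [154,166): 12 bp
  [166,172): 6 bp
  [172,189): 17 bp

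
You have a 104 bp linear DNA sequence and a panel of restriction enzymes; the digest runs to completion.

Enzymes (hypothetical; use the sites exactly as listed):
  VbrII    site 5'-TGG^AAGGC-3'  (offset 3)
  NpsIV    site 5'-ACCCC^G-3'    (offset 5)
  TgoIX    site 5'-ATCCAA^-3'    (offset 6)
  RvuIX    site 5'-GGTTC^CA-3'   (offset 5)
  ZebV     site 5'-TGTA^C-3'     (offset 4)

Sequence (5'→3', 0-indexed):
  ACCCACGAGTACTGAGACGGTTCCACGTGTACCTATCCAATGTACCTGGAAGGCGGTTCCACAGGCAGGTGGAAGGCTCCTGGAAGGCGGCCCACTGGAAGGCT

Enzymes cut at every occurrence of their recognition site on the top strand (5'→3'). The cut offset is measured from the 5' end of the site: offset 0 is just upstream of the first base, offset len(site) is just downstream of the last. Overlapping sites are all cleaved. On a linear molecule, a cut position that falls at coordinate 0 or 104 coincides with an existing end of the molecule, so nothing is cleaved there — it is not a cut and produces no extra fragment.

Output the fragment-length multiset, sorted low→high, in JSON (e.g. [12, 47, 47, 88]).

[4,5,6,8,9,10,11,13,15,23]

Per-enzyme occurrences:
  VbrII TGGAAGGC/3: at [46, 69, 80, 95] ⇒ [49, 72, 83, 98]
  NpsIV (ACCCCG, off=5): no sites
  TgoIX ATCCAA/6: at [34] ⇒ [40]
  RvuIX GGTTCCA/5: at [18, 54] ⇒ [23, 59]
  ZebV TGTAC/4: at [27, 40] ⇒ [31, 44]

Pooled cuts: [23, 31, 40, 44, 49, 59, 72, 83, 98]

Fragment lengths:
  [0,23): 23 bp
  [23,31): 8 bp
  [31,40): 9 bp
  [40,44): 4 bp
  [44,49): 5 bp
  [49,59): 10 bp
  [59,72): 13 bp
  [72,83): 11 bp
  [83,98): 15 bp
  [98,104): 6 bp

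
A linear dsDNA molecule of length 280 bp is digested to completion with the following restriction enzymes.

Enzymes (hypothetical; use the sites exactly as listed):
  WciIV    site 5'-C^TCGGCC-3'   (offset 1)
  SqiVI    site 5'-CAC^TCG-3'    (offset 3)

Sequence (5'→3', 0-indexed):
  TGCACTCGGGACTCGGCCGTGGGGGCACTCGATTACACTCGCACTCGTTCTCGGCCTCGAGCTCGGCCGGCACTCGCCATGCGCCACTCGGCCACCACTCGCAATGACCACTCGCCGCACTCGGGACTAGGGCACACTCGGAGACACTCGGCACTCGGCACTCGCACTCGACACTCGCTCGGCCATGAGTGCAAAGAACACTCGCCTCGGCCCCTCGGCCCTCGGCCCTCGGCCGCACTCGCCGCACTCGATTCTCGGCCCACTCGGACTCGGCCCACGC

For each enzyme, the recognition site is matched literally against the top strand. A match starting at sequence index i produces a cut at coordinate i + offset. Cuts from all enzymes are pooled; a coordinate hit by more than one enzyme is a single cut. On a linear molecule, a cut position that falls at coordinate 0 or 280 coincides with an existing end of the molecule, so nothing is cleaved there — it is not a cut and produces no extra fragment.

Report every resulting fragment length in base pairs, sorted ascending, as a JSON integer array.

Scan for sites:
  WciIV (CTCGGCC, off=1): starts [11, 49, 61, 86, 177, 205, 213, 220, 227, 253, 268] → cuts [12, 50, 62, 87, 178, 206, 214, 221, 228, 254, 269]
  SqiVI (CACTCG, off=3): starts [2, 25, 35, 41, 70, 84, 95, 108, 117, 134, 144, 151, 158, 164, 171, 198, 235, 244, 260] → cuts [5, 28, 38, 44, 73, 87, 98, 111, 120, 137, 147, 154, 161, 167, 174, 201, 238, 247, 263]

All cut coordinates (distinct, sorted): [5, 12, 28, 38, 44, 50, 62, 73, 87, 98, 111, 120, 137, 147, 154, 161, 167, 174, 178, 201, 206, 214, 221, 228, 238, 247, 254, 263, 269]

Fragments:
  [0,5): 5 bp
  [5,12): 7 bp
  [12,28): 16 bp
  [28,38): 10 bp
  [38,44): 6 bp
  [44,50): 6 bp
  [50,62): 12 bp
  [62,73): 11 bp
  [73,87): 14 bp
  [87,98): 11 bp
  [98,111): 13 bp
  [111,120): 9 bp
  [120,137): 17 bp
  [137,147): 10 bp
  [147,154): 7 bp
  [154,161): 7 bp
  [161,167): 6 bp
  [167,174): 7 bp
  [174,178): 4 bp
  [178,201): 23 bp
  [201,206): 5 bp
  [206,214): 8 bp
  [214,221): 7 bp
  [221,228): 7 bp
  [228,238): 10 bp
  [238,247): 9 bp
  [247,254): 7 bp
  [254,263): 9 bp
  [263,269): 6 bp
  [269,280): 11 bp

[4,5,5,6,6,6,6,7,7,7,7,7,7,7,8,9,9,9,10,10,10,11,11,11,12,13,14,16,17,23]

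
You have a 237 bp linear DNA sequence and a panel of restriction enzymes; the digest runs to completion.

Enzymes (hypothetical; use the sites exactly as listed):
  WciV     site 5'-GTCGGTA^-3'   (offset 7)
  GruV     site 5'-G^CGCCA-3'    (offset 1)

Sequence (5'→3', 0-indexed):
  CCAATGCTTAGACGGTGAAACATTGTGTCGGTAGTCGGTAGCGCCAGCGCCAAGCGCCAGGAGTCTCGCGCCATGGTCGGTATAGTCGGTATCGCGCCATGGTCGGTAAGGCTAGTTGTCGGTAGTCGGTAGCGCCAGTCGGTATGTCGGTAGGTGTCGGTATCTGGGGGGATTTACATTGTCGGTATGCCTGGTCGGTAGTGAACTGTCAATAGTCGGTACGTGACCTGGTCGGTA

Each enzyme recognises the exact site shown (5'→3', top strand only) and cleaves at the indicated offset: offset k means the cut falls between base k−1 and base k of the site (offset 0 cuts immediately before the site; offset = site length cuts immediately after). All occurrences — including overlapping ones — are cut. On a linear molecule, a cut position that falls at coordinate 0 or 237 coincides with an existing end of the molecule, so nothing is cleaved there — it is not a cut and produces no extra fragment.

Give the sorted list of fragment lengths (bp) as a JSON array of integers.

[1,1,3,6,7,7,7,8,9,10,12,13,14,14,14,16,16,21,25,33]

Per-enzyme occurrences:
  WciV GTCGGTA/7: at [26, 33, 75, 84, 101, 117, 124, 137, 145, 155, 180, 193, 214, 230] ⇒ [33, 40, 82, 91, 108, 124, 131, 144, 152, 162, 187, 200, 221] (position 237 is a terminus of the linear molecule — no cut)
  GruV GCGCCA/1: at [40, 46, 53, 67, 93, 131] ⇒ [41, 47, 54, 68, 94, 132]

Pooled cuts: [33, 40, 41, 47, 54, 68, 82, 91, 94, 108, 124, 131, 132, 144, 152, 162, 187, 200, 221]

Fragment lengths:
  [0,33): 33 bp
  [33,40): 7 bp
  [40,41): 1 bp
  [41,47): 6 bp
  [47,54): 7 bp
  [54,68): 14 bp
  [68,82): 14 bp
  [82,91): 9 bp
  [91,94): 3 bp
  [94,108): 14 bp
  [108,124): 16 bp
  [124,131): 7 bp
  [131,132): 1 bp
  [132,144): 12 bp
  [144,152): 8 bp
  [152,162): 10 bp
  [162,187): 25 bp
  [187,200): 13 bp
  [200,221): 21 bp
  [221,237): 16 bp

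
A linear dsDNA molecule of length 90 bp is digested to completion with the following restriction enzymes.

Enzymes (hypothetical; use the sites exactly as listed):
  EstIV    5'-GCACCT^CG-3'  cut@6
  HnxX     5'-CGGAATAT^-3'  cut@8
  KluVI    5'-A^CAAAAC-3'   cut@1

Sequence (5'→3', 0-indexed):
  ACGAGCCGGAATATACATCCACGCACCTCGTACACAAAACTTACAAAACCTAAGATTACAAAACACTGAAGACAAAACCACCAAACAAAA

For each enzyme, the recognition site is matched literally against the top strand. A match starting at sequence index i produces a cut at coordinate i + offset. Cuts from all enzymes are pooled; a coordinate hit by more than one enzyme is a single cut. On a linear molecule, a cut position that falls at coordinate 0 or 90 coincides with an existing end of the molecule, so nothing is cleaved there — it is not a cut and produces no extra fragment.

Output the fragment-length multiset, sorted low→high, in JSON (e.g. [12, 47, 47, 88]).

Site scan:
  EstIV GCACCTCG/6: at [22] ⇒ [28]
  HnxX CGGAATAT/8: at [6] ⇒ [14]
  KluVI ACAAAAC/1: at [33, 42, 57, 71] ⇒ [34, 43, 58, 72]

Pooled cuts: [14, 28, 34, 43, 58, 72]

Fragments:
  [0,14): 14 bp
  [14,28): 14 bp
  [28,34): 6 bp
  [34,43): 9 bp
  [43,58): 15 bp
  [58,72): 14 bp
  [72,90): 18 bp

[6,9,14,14,14,15,18]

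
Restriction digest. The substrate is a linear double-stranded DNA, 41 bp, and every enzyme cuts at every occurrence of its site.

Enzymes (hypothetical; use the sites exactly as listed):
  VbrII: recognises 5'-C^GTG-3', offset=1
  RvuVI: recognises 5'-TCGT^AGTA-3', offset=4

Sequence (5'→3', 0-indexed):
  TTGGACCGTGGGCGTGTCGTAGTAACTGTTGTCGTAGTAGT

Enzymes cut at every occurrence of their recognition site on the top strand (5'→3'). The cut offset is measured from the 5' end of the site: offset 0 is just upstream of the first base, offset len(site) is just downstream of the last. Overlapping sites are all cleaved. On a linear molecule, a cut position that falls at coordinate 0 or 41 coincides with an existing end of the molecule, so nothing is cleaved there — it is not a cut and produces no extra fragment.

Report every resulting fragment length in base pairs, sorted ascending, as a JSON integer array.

Per-enzyme occurrences:
  VbrII (CGTG, off=1): starts [6, 12] → cuts [7, 13]
  RvuVI (TCGTAGTA, off=4): starts [16, 31] → cuts [20, 35]

All cut coordinates (distinct, sorted): [7, 13, 20, 35]

Fragments:
  [0,7): 7 bp
  [7,13): 6 bp
  [13,20): 7 bp
  [20,35): 15 bp
  [35,41): 6 bp

[6,6,7,7,15]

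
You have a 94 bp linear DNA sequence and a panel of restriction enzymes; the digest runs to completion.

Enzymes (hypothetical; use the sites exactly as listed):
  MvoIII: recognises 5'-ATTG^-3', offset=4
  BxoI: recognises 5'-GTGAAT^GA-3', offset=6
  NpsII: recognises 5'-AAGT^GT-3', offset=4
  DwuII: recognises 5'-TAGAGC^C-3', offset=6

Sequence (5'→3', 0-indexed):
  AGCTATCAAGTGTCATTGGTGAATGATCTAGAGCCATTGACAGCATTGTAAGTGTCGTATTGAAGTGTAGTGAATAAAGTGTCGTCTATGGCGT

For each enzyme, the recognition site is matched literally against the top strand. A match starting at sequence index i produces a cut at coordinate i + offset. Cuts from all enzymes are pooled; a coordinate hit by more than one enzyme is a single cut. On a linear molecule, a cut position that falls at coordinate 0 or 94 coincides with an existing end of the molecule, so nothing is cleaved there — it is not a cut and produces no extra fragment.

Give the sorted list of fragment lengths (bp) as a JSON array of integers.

[4,5,5,6,7,9,9,10,11,14,14]

Per-enzyme occurrences:
  MvoIII ATTG/4: at [14, 35, 44, 58] ⇒ [18, 39, 48, 62]
  BxoI GTGAATGA/6: at [18] ⇒ [24]
  NpsII AAGTGT/4: at [7, 49, 62, 76] ⇒ [11, 53, 66, 80]
  DwuII TAGAGCC/6: at [28] ⇒ [34]

All cut coordinates (distinct, sorted): [11, 18, 24, 34, 39, 48, 53, 62, 66, 80]

Fragments:
  [0,11): 11 bp
  [11,18): 7 bp
  [18,24): 6 bp
  [24,34): 10 bp
  [34,39): 5 bp
  [39,48): 9 bp
  [48,53): 5 bp
  [53,62): 9 bp
  [62,66): 4 bp
  [66,80): 14 bp
  [80,94): 14 bp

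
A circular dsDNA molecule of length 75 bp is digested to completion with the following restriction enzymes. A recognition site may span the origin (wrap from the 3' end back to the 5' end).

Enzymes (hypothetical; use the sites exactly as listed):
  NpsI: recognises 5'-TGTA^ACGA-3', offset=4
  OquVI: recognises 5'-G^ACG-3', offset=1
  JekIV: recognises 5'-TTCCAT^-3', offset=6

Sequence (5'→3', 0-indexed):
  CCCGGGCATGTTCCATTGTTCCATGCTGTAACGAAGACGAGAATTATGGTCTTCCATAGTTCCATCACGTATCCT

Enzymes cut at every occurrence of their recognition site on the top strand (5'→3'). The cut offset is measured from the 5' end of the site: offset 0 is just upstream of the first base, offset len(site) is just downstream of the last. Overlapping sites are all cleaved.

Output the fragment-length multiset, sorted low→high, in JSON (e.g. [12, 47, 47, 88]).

Per-enzyme occurrences:
  NpsI (TGTAACGA, off=4): starts [26] → cuts [30]
  OquVI (GACG, off=1): starts [35] → cuts [36]
  JekIV (TTCCAT, off=6): starts [10, 18, 51, 59] → cuts [16, 24, 57, 65]

All cut coordinates (distinct, sorted): [16, 24, 30, 36, 57, 65]

Fragment lengths:
  16→24: 8 bp
  24→30: 6 bp
  30→36: 6 bp
  36→57: 21 bp
  57→65: 8 bp
  65→16 (wrap): 75-65+16 = 26 bp

[6,6,8,8,21,26]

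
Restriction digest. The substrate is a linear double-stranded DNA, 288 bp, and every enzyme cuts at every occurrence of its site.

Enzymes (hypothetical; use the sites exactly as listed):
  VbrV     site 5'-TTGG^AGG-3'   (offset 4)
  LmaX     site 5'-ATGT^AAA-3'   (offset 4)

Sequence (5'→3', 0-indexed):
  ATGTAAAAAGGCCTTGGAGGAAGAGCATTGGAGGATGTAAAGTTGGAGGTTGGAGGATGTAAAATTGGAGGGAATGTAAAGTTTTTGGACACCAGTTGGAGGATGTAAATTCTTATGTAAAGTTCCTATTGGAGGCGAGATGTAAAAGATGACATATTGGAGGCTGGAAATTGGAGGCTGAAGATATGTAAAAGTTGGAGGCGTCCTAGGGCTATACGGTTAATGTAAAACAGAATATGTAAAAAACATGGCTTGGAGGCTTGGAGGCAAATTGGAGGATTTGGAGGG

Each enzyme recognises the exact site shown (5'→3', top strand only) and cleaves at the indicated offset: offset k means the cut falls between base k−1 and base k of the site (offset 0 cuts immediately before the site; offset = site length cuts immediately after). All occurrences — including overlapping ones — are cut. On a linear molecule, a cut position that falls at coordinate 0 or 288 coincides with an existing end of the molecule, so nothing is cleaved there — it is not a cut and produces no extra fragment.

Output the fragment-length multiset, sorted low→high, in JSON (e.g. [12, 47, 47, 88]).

Site scan:
  VbrV (TTGGAGG, off=4): starts [13, 27, 42, 49, 64, 95, 128, 156, 170, 194, 252, 260, 271, 280] → cuts [17, 31, 46, 53, 68, 99, 132, 160, 174, 198, 256, 264, 275, 284]
  LmaX (ATGTAAA, off=4): starts [0, 34, 56, 73, 102, 114, 139, 185, 222, 236] → cuts [4, 38, 60, 77, 106, 118, 143, 189, 226, 240]

All cut coordinates (distinct, sorted): [4, 17, 31, 38, 46, 53, 60, 68, 77, 99, 106, 118, 132, 143, 160, 174, 189, 198, 226, 240, 256, 264, 275, 284]

Fragment lengths:
  [0,4): 4 bp
  [4,17): 13 bp
  [17,31): 14 bp
  [31,38): 7 bp
  [38,46): 8 bp
  [46,53): 7 bp
  [53,60): 7 bp
  [60,68): 8 bp
  [68,77): 9 bp
  [77,99): 22 bp
  [99,106): 7 bp
  [106,118): 12 bp
  [118,132): 14 bp
  [132,143): 11 bp
  [143,160): 17 bp
  [160,174): 14 bp
  [174,189): 15 bp
  [189,198): 9 bp
  [198,226): 28 bp
  [226,240): 14 bp
  [240,256): 16 bp
  [256,264): 8 bp
  [264,275): 11 bp
  [275,284): 9 bp
  [284,288): 4 bp

[4,4,7,7,7,7,8,8,8,9,9,9,11,11,12,13,14,14,14,14,15,16,17,22,28]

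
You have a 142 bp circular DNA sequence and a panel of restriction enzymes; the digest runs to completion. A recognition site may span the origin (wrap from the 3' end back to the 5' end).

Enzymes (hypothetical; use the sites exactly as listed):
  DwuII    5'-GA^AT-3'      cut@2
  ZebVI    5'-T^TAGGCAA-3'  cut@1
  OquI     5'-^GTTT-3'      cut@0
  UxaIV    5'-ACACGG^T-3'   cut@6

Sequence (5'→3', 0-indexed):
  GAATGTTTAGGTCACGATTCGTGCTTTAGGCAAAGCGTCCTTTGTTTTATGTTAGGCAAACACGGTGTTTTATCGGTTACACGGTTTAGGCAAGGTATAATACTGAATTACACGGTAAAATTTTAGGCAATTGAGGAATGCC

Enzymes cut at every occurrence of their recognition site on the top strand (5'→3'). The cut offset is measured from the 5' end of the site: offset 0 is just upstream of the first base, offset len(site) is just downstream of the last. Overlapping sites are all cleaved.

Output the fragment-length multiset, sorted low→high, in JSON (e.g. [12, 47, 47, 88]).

[1,1,2,2,7,8,9,9,13,14,17,17,20,22]

Scan for sites:
  DwuII (GAAT, off=2): starts [0, 104, 135] → cuts [2, 106, 137]
  ZebVI (TTAGGCAA, off=1): starts [25, 51, 85, 122] → cuts [26, 52, 86, 123]
  OquI (GTTT, off=0): starts [4, 43, 66, 83] → cuts [4, 43, 66, 83]
  UxaIV (ACACGGT, off=6): starts [59, 78, 109] → cuts [65, 84, 115]

Pooled cuts: [2, 4, 26, 43, 52, 65, 66, 83, 84, 86, 106, 115, 123, 137]

Fragment lengths:
  2→4: 2 bp
  4→26: 22 bp
  26→43: 17 bp
  43→52: 9 bp
  52→65: 13 bp
  65→66: 1 bp
  66→83: 17 bp
  83→84: 1 bp
  84→86: 2 bp
  86→106: 20 bp
  106→115: 9 bp
  115→123: 8 bp
  123→137: 14 bp
  137→2 (wrap): 142-137+2 = 7 bp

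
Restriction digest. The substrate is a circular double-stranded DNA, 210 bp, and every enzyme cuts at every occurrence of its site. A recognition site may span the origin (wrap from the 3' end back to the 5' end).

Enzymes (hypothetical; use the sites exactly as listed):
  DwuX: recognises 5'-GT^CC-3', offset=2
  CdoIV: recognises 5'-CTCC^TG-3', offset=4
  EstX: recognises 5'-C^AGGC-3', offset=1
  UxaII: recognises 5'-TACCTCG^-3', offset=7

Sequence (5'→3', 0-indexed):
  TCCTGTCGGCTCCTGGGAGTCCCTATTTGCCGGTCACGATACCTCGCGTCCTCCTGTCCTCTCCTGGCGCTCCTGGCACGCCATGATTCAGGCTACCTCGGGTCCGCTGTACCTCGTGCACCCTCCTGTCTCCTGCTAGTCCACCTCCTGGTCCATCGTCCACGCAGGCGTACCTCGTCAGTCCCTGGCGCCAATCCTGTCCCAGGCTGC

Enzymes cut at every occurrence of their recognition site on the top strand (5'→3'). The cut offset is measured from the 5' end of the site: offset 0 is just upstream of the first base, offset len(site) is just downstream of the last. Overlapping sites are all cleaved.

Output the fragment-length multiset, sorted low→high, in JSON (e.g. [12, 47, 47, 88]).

[3,3,3,3,4,5,5,6,7,7,7,7,7,8,9,10,10,10,11,12,13,16,18,26]

Site scan:
  DwuX (GTCC, off=2): starts [18, 47, 55, 101, 138, 150, 157, 180, 198] → cuts [20, 49, 57, 103, 140, 152, 159, 182, 200]
  CdoIV (CTCCTG, off=4): starts [9, 50, 60, 69, 122, 129, 144, 209] → cuts [3, 13, 54, 64, 73, 126, 133, 148]
  EstX (CAGGC, off=1): starts [88, 164, 202] → cuts [89, 165, 203]
  UxaII (TACCTCG, off=7): starts [39, 93, 109, 170] → cuts [46, 100, 116, 177]

All cut coordinates (distinct, sorted): [3, 13, 20, 46, 49, 54, 57, 64, 73, 89, 100, 103, 116, 126, 133, 140, 148, 152, 159, 165, 177, 182, 200, 203]

Fragments:
  3→13: 10 bp
  13→20: 7 bp
  20→46: 26 bp
  46→49: 3 bp
  49→54: 5 bp
  54→57: 3 bp
  57→64: 7 bp
  64→73: 9 bp
  73→89: 16 bp
  89→100: 11 bp
  100→103: 3 bp
  103→116: 13 bp
  116→126: 10 bp
  126→133: 7 bp
  133→140: 7 bp
  140→148: 8 bp
  148→152: 4 bp
  152→159: 7 bp
  159→165: 6 bp
  165→177: 12 bp
  177→182: 5 bp
  182→200: 18 bp
  200→203: 3 bp
  203→3 (wrap): 210-203+3 = 10 bp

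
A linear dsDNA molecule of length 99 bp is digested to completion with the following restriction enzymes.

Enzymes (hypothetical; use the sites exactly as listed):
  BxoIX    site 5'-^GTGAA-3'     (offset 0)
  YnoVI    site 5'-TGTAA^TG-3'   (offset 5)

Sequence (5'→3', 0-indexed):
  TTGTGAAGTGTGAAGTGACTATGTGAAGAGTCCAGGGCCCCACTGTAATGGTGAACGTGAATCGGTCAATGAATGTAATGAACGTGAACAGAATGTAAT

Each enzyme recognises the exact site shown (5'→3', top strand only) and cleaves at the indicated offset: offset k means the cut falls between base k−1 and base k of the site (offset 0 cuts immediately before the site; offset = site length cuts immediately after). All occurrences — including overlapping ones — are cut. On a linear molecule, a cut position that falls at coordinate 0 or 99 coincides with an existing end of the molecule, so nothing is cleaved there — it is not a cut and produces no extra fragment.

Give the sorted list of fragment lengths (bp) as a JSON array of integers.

Per-enzyme occurrences:
  BxoIX GTGAA/0: at [2, 9, 22, 50, 56, 83] ⇒ [2, 9, 22, 50, 56, 83]
  YnoVI TGTAATG/5: at [43, 73] ⇒ [48, 78]

Pooled cuts: [2, 9, 22, 48, 50, 56, 78, 83]

Fragment lengths:
  [0,2): 2 bp
  [2,9): 7 bp
  [9,22): 13 bp
  [22,48): 26 bp
  [48,50): 2 bp
  [50,56): 6 bp
  [56,78): 22 bp
  [78,83): 5 bp
  [83,99): 16 bp

[2,2,5,6,7,13,16,22,26]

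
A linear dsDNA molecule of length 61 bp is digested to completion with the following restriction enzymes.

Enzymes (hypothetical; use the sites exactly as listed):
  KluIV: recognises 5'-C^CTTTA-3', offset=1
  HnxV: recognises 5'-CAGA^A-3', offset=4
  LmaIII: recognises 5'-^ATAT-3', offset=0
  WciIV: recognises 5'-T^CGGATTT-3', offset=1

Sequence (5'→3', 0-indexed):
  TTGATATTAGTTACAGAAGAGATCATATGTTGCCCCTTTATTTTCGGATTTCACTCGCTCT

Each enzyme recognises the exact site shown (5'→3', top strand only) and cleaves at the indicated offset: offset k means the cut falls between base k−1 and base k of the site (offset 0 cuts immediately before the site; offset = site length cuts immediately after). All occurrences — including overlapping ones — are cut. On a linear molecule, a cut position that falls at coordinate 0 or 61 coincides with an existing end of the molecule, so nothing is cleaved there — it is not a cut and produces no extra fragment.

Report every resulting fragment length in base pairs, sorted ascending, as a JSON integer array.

Per-enzyme occurrences:
  KluIV CCTTTA/1: at [34] ⇒ [35]
  HnxV CAGAA/4: at [13] ⇒ [17]
  LmaIII ATAT/0: at [3, 24] ⇒ [3, 24]
  WciIV TCGGATTT/1: at [43] ⇒ [44]

Pooled cuts: [3, 17, 24, 35, 44]

Fragments:
  [0,3): 3 bp
  [3,17): 14 bp
  [17,24): 7 bp
  [24,35): 11 bp
  [35,44): 9 bp
  [44,61): 17 bp

[3,7,9,11,14,17]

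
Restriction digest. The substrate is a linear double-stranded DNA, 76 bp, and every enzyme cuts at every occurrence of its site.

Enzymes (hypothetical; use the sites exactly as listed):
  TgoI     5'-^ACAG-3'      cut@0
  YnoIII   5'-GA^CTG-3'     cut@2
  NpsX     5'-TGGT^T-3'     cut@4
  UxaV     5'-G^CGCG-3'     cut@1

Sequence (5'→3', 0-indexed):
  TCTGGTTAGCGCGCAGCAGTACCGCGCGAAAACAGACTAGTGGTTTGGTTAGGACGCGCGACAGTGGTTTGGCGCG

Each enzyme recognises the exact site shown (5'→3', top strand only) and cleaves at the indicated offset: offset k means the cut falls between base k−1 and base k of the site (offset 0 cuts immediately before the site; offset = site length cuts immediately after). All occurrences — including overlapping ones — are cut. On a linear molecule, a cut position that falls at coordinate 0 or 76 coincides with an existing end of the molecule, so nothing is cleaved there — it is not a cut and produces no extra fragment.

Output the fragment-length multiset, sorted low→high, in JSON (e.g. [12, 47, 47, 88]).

Per-enzyme occurrences:
  TgoI (ACAG, off=0): starts [31, 60] → cuts [31, 60]
  YnoIII (GACTG, off=2): no sites
  NpsX (TGGTT, off=4): starts [2, 40, 45, 64] → cuts [6, 44, 49, 68]
  UxaV (GCGCG, off=1): starts [8, 23, 55, 71] → cuts [9, 24, 56, 72]

All cut coordinates (distinct, sorted): [6, 9, 24, 31, 44, 49, 56, 60, 68, 72]

Fragment lengths:
  [0,6): 6 bp
  [6,9): 3 bp
  [9,24): 15 bp
  [24,31): 7 bp
  [31,44): 13 bp
  [44,49): 5 bp
  [49,56): 7 bp
  [56,60): 4 bp
  [60,68): 8 bp
  [68,72): 4 bp
  [72,76): 4 bp

[3,4,4,4,5,6,7,7,8,13,15]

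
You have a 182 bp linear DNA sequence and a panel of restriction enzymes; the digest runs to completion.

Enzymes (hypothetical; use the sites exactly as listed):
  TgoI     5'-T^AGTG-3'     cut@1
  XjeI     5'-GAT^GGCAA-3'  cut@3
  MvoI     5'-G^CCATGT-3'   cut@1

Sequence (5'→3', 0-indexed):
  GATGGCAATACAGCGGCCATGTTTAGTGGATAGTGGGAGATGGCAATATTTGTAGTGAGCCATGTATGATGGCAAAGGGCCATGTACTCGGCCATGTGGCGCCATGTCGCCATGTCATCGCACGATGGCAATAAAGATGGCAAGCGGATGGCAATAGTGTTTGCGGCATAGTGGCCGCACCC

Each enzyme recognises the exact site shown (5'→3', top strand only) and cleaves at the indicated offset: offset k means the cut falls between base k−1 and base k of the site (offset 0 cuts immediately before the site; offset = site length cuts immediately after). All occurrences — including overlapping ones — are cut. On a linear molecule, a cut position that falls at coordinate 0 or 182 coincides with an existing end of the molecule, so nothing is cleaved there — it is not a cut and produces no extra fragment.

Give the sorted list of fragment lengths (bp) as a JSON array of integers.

Site scan:
  TgoI (TAGTG, off=1): starts [23, 30, 52, 154, 168] → cuts [24, 31, 53, 155, 169]
  XjeI (GATGGCAA, off=3): starts [0, 38, 67, 123, 135, 146] → cuts [3, 41, 70, 126, 138, 149]
  MvoI (GCCATGT, off=1): starts [15, 58, 78, 90, 100, 108] → cuts [16, 59, 79, 91, 101, 109]

Pooled cuts: [3, 16, 24, 31, 41, 53, 59, 70, 79, 91, 101, 109, 126, 138, 149, 155, 169]

Fragments:
  [0,3): 3 bp
  [3,16): 13 bp
  [16,24): 8 bp
  [24,31): 7 bp
  [31,41): 10 bp
  [41,53): 12 bp
  [53,59): 6 bp
  [59,70): 11 bp
  [70,79): 9 bp
  [79,91): 12 bp
  [91,101): 10 bp
  [101,109): 8 bp
  [109,126): 17 bp
  [126,138): 12 bp
  [138,149): 11 bp
  [149,155): 6 bp
  [155,169): 14 bp
  [169,182): 13 bp

[3,6,6,7,8,8,9,10,10,11,11,12,12,12,13,13,14,17]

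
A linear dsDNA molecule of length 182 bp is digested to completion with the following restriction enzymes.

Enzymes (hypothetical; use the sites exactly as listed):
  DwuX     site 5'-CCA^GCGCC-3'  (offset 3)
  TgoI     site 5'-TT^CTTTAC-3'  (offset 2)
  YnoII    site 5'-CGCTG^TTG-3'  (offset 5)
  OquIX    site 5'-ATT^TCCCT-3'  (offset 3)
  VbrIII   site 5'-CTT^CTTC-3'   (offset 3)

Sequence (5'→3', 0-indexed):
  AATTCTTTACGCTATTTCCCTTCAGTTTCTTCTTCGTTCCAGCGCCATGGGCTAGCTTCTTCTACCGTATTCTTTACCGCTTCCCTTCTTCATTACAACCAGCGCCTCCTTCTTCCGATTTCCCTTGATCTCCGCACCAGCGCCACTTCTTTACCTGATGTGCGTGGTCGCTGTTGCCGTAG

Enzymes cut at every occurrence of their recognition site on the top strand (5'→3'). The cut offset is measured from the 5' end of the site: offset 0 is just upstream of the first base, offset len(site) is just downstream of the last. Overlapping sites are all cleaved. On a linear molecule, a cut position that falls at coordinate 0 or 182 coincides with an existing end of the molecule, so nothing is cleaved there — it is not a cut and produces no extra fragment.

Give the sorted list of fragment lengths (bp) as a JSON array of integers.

Per-enzyme occurrences:
  DwuX CCAGCGCC/3: at [38, 98, 136] ⇒ [41, 101, 139]
  TgoI TTCTTTAC/2: at [2, 69, 146] ⇒ [4, 71, 148]
  YnoII CGCTGTTG/5: at [168] ⇒ [173]
  OquIX ATTTCCCT/3: at [13, 117] ⇒ [16, 120]
  VbrIII CTTCTTC/3: at [28, 55, 84, 108] ⇒ [31, 58, 87, 111]

All cut coordinates (distinct, sorted): [4, 16, 31, 41, 58, 71, 87, 101, 111, 120, 139, 148, 173]

Fragment lengths:
  [0,4): 4 bp
  [4,16): 12 bp
  [16,31): 15 bp
  [31,41): 10 bp
  [41,58): 17 bp
  [58,71): 13 bp
  [71,87): 16 bp
  [87,101): 14 bp
  [101,111): 10 bp
  [111,120): 9 bp
  [120,139): 19 bp
  [139,148): 9 bp
  [148,173): 25 bp
  [173,182): 9 bp

[4,9,9,9,10,10,12,13,14,15,16,17,19,25]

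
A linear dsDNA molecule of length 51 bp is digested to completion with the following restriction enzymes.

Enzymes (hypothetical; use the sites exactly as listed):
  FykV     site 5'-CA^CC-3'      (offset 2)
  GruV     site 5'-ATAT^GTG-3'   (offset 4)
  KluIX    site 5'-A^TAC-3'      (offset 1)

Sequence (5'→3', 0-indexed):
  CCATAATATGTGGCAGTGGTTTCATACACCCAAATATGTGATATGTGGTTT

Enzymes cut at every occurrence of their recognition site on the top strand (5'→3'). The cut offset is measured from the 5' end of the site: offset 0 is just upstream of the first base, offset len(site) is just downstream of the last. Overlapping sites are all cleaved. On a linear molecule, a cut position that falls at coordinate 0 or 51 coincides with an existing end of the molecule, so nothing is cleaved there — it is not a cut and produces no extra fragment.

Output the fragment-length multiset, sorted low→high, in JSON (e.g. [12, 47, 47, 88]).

[4,7,7,9,9,15]

Per-enzyme occurrences:
  FykV CACC/2: at [26] ⇒ [28]
  GruV ATATGTG/4: at [5, 33, 40] ⇒ [9, 37, 44]
  KluIX ATAC/1: at [23] ⇒ [24]

Pooled cuts: [9, 24, 28, 37, 44]

Fragment lengths:
  [0,9): 9 bp
  [9,24): 15 bp
  [24,28): 4 bp
  [28,37): 9 bp
  [37,44): 7 bp
  [44,51): 7 bp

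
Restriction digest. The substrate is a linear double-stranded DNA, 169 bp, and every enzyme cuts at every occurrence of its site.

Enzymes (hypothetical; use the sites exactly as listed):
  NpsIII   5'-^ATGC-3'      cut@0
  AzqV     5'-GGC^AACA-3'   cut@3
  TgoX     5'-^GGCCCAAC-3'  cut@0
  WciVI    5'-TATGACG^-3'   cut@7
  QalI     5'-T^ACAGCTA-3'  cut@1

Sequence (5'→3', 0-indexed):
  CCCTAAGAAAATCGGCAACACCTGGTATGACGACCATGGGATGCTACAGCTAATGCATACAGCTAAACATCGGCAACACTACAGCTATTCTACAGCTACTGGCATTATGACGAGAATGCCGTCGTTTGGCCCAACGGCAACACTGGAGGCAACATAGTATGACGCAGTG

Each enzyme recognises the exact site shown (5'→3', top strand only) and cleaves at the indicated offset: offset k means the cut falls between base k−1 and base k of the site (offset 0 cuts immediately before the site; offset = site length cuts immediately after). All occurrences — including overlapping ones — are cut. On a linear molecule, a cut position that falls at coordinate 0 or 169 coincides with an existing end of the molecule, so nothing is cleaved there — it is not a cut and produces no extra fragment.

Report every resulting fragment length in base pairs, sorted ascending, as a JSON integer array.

[3,5,5,6,6,7,8,11,11,12,12,14,16,16,16,21]

Site scan:
  NpsIII (ATGC, off=0): starts [40, 52, 115] → cuts [40, 52, 115]
  AzqV (GGCAACA, off=3): starts [13, 71, 135, 147] → cuts [16, 74, 138, 150]
  TgoX (GGCCCAAC, off=0): starts [127] → cuts [127]
  WciVI (TATGACG, off=7): starts [25, 105, 157] → cuts [32, 112, 164]
  QalI (TACAGCTA, off=1): starts [44, 57, 79, 90] → cuts [45, 58, 80, 91]

Pooled cuts: [16, 32, 40, 45, 52, 58, 74, 80, 91, 112, 115, 127, 138, 150, 164]

Fragment lengths:
  [0,16): 16 bp
  [16,32): 16 bp
  [32,40): 8 bp
  [40,45): 5 bp
  [45,52): 7 bp
  [52,58): 6 bp
  [58,74): 16 bp
  [74,80): 6 bp
  [80,91): 11 bp
  [91,112): 21 bp
  [112,115): 3 bp
  [115,127): 12 bp
  [127,138): 11 bp
  [138,150): 12 bp
  [150,164): 14 bp
  [164,169): 5 bp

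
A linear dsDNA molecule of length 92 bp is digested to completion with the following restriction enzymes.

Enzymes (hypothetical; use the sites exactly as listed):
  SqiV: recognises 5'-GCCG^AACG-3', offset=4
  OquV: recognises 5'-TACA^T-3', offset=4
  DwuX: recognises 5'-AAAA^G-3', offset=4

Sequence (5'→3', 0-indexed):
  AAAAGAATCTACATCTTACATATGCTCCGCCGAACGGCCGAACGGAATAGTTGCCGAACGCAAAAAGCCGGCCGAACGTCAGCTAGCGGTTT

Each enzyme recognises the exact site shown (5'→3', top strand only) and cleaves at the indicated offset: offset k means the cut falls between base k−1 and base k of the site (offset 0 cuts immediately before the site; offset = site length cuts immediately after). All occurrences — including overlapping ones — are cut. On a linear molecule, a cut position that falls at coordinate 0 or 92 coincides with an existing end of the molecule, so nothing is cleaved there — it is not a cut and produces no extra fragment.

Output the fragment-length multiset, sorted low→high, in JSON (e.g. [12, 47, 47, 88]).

Scan for sites:
  SqiV (GCCGAACG, off=4): starts [28, 36, 52, 70] → cuts [32, 40, 56, 74]
  OquV (TACAT, off=4): starts [9, 16] → cuts [13, 20]
  DwuX (AAAAG, off=4): starts [0, 62] → cuts [4, 66]

All cut coordinates (distinct, sorted): [4, 13, 20, 32, 40, 56, 66, 74]

Fragment lengths:
  [0,4): 4 bp
  [4,13): 9 bp
  [13,20): 7 bp
  [20,32): 12 bp
  [32,40): 8 bp
  [40,56): 16 bp
  [56,66): 10 bp
  [66,74): 8 bp
  [74,92): 18 bp

[4,7,8,8,9,10,12,16,18]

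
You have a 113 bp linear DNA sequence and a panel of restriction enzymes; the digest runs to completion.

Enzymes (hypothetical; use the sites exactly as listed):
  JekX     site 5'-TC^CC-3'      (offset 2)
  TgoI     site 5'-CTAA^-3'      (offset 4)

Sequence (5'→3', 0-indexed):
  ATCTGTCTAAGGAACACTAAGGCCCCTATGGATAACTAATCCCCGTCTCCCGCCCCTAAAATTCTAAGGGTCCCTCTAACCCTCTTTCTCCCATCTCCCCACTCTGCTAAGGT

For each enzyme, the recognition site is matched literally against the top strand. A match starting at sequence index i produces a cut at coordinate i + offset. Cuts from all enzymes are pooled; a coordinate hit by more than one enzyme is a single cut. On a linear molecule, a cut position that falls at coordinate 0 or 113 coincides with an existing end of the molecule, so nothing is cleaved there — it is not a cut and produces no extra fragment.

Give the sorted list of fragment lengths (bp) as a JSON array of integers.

[2,3,5,7,7,8,8,10,10,10,11,13,19]

Scan for sites:
  JekX (TCCC, off=2): starts [39, 47, 70, 88, 95] → cuts [41, 49, 72, 90, 97]
  TgoI (CTAA, off=4): starts [6, 16, 35, 55, 63, 75, 106] → cuts [10, 20, 39, 59, 67, 79, 110]

All cut coordinates (distinct, sorted): [10, 20, 39, 41, 49, 59, 67, 72, 79, 90, 97, 110]

Fragments:
  [0,10): 10 bp
  [10,20): 10 bp
  [20,39): 19 bp
  [39,41): 2 bp
  [41,49): 8 bp
  [49,59): 10 bp
  [59,67): 8 bp
  [67,72): 5 bp
  [72,79): 7 bp
  [79,90): 11 bp
  [90,97): 7 bp
  [97,110): 13 bp
  [110,113): 3 bp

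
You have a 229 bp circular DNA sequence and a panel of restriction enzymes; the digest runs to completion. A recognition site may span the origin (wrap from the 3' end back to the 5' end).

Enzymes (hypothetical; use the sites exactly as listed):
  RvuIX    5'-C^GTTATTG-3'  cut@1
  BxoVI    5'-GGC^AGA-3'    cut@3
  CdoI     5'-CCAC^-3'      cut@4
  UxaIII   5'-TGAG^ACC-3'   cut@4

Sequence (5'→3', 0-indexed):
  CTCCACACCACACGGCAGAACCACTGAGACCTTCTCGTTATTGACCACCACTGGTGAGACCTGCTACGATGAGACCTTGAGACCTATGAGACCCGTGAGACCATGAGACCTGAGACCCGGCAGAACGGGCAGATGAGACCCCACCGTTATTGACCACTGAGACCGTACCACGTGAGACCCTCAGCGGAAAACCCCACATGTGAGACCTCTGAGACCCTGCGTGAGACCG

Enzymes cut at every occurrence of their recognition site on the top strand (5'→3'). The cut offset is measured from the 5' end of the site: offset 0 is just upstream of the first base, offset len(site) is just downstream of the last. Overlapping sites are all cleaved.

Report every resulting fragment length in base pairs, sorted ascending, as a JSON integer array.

[1,3,4,4,5,5,5,7,7,7,7,7,7,8,8,8,8,9,9,9,9,10,10,12,12,12,15,21]

Site scan:
  RvuIX (CGTTATTG, off=1): starts [35, 144] → cuts [36, 145]
  BxoVI (GGCAGA, off=3): starts [13, 118, 127] → cuts [16, 121, 130]
  CdoI (CCAC, off=4): starts [2, 7, 20, 44, 47, 140, 153, 167, 193] → cuts [6, 11, 24, 48, 51, 144, 157, 171, 197]
  UxaIII (TGAGACC, off=4): starts [24, 54, 69, 77, 86, 95, 103, 110, 133, 157, 172, 200, 209, 221] → cuts [28, 58, 73, 81, 90, 99, 107, 114, 137, 161, 176, 204, 213, 225]

Pooled cuts: [6, 11, 16, 24, 28, 36, 48, 51, 58, 73, 81, 90, 99, 107, 114, 121, 130, 137, 144, 145, 157, 161, 171, 176, 197, 204, 213, 225]

Fragments:
  6→11: 5 bp
  11→16: 5 bp
  16→24: 8 bp
  24→28: 4 bp
  28→36: 8 bp
  36→48: 12 bp
  48→51: 3 bp
  51→58: 7 bp
  58→73: 15 bp
  73→81: 8 bp
  81→90: 9 bp
  90→99: 9 bp
  99→107: 8 bp
  107→114: 7 bp
  114→121: 7 bp
  121→130: 9 bp
  130→137: 7 bp
  137→144: 7 bp
  144→145: 1 bp
  145→157: 12 bp
  157→161: 4 bp
  161→171: 10 bp
  171→176: 5 bp
  176→197: 21 bp
  197→204: 7 bp
  204→213: 9 bp
  213→225: 12 bp
  225→6 (wrap): 229-225+6 = 10 bp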